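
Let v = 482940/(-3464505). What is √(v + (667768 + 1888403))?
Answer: √15151207188376743/76989 ≈ 1598.8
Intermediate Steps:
v = -10732/76989 (v = 482940*(-1/3464505) = -10732/76989 ≈ -0.13940)
√(v + (667768 + 1888403)) = √(-10732/76989 + (667768 + 1888403)) = √(-10732/76989 + 2556171) = √(196797038387/76989) = √15151207188376743/76989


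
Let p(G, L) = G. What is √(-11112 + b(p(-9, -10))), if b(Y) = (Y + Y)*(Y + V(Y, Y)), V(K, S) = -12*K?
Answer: I*√12894 ≈ 113.55*I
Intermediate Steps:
b(Y) = -22*Y² (b(Y) = (Y + Y)*(Y - 12*Y) = (2*Y)*(-11*Y) = -22*Y²)
√(-11112 + b(p(-9, -10))) = √(-11112 - 22*(-9)²) = √(-11112 - 22*81) = √(-11112 - 1782) = √(-12894) = I*√12894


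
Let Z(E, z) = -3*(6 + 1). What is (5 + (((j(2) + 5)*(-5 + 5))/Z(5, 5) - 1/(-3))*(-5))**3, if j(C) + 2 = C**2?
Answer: 1000/27 ≈ 37.037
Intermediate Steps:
j(C) = -2 + C**2
Z(E, z) = -21 (Z(E, z) = -3*7 = -21)
(5 + (((j(2) + 5)*(-5 + 5))/Z(5, 5) - 1/(-3))*(-5))**3 = (5 + ((((-2 + 2**2) + 5)*(-5 + 5))/(-21) - 1/(-3))*(-5))**3 = (5 + ((((-2 + 4) + 5)*0)*(-1/21) - 1*(-1/3))*(-5))**3 = (5 + (((2 + 5)*0)*(-1/21) + 1/3)*(-5))**3 = (5 + ((7*0)*(-1/21) + 1/3)*(-5))**3 = (5 + (0*(-1/21) + 1/3)*(-5))**3 = (5 + (0 + 1/3)*(-5))**3 = (5 + (1/3)*(-5))**3 = (5 - 5/3)**3 = (10/3)**3 = 1000/27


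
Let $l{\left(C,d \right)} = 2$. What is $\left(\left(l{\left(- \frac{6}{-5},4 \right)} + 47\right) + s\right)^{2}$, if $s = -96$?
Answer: $2209$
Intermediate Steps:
$\left(\left(l{\left(- \frac{6}{-5},4 \right)} + 47\right) + s\right)^{2} = \left(\left(2 + 47\right) - 96\right)^{2} = \left(49 - 96\right)^{2} = \left(-47\right)^{2} = 2209$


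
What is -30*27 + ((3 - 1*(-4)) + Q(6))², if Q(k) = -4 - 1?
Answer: -806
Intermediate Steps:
Q(k) = -5
-30*27 + ((3 - 1*(-4)) + Q(6))² = -30*27 + ((3 - 1*(-4)) - 5)² = -810 + ((3 + 4) - 5)² = -810 + (7 - 5)² = -810 + 2² = -810 + 4 = -806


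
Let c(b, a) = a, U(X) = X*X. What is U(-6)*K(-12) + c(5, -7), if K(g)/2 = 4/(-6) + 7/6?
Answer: 29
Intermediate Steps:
K(g) = 1 (K(g) = 2*(4/(-6) + 7/6) = 2*(4*(-⅙) + 7*(⅙)) = 2*(-⅔ + 7/6) = 2*(½) = 1)
U(X) = X²
U(-6)*K(-12) + c(5, -7) = (-6)²*1 - 7 = 36*1 - 7 = 36 - 7 = 29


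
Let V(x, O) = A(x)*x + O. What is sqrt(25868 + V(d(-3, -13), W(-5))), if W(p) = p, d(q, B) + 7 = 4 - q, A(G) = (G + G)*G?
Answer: sqrt(25863) ≈ 160.82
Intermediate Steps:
A(G) = 2*G**2 (A(G) = (2*G)*G = 2*G**2)
d(q, B) = -3 - q (d(q, B) = -7 + (4 - q) = -3 - q)
V(x, O) = O + 2*x**3 (V(x, O) = (2*x**2)*x + O = 2*x**3 + O = O + 2*x**3)
sqrt(25868 + V(d(-3, -13), W(-5))) = sqrt(25868 + (-5 + 2*(-3 - 1*(-3))**3)) = sqrt(25868 + (-5 + 2*(-3 + 3)**3)) = sqrt(25868 + (-5 + 2*0**3)) = sqrt(25868 + (-5 + 2*0)) = sqrt(25868 + (-5 + 0)) = sqrt(25868 - 5) = sqrt(25863)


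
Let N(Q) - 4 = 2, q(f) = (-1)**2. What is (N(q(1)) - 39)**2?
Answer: 1089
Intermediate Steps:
q(f) = 1
N(Q) = 6 (N(Q) = 4 + 2 = 6)
(N(q(1)) - 39)**2 = (6 - 39)**2 = (-33)**2 = 1089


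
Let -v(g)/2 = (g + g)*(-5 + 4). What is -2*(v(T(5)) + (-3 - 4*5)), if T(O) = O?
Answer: 6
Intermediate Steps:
v(g) = 4*g (v(g) = -2*(g + g)*(-5 + 4) = -2*2*g*(-1) = -(-4)*g = 4*g)
-2*(v(T(5)) + (-3 - 4*5)) = -2*(4*5 + (-3 - 4*5)) = -2*(20 + (-3 - 20)) = -2*(20 - 23) = -2*(-3) = 6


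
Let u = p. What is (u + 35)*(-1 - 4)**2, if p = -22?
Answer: 325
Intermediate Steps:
u = -22
(u + 35)*(-1 - 4)**2 = (-22 + 35)*(-1 - 4)**2 = 13*(-5)**2 = 13*25 = 325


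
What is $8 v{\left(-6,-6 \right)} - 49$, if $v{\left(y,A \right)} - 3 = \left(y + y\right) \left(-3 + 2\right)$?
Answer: $71$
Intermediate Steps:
$v{\left(y,A \right)} = 3 - 2 y$ ($v{\left(y,A \right)} = 3 + \left(y + y\right) \left(-3 + 2\right) = 3 + 2 y \left(-1\right) = 3 - 2 y$)
$8 v{\left(-6,-6 \right)} - 49 = 8 \left(3 - -12\right) - 49 = 8 \left(3 + 12\right) - 49 = 8 \cdot 15 - 49 = 120 - 49 = 71$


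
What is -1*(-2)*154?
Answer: 308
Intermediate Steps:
-1*(-2)*154 = 2*154 = 308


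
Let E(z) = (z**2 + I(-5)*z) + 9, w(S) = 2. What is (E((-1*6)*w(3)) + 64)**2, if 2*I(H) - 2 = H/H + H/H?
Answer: 37249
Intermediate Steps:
I(H) = 2 (I(H) = 1 + (H/H + H/H)/2 = 1 + (1 + 1)/2 = 1 + (1/2)*2 = 1 + 1 = 2)
E(z) = 9 + z**2 + 2*z (E(z) = (z**2 + 2*z) + 9 = 9 + z**2 + 2*z)
(E((-1*6)*w(3)) + 64)**2 = ((9 + (-1*6*2)**2 + 2*(-1*6*2)) + 64)**2 = ((9 + (-6*2)**2 + 2*(-6*2)) + 64)**2 = ((9 + (-12)**2 + 2*(-12)) + 64)**2 = ((9 + 144 - 24) + 64)**2 = (129 + 64)**2 = 193**2 = 37249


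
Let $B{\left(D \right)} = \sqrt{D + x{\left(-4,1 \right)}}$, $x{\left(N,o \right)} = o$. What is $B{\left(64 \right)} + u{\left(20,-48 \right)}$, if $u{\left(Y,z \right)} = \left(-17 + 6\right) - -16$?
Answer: $5 + \sqrt{65} \approx 13.062$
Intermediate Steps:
$u{\left(Y,z \right)} = 5$ ($u{\left(Y,z \right)} = -11 + 16 = 5$)
$B{\left(D \right)} = \sqrt{1 + D}$ ($B{\left(D \right)} = \sqrt{D + 1} = \sqrt{1 + D}$)
$B{\left(64 \right)} + u{\left(20,-48 \right)} = \sqrt{1 + 64} + 5 = \sqrt{65} + 5 = 5 + \sqrt{65}$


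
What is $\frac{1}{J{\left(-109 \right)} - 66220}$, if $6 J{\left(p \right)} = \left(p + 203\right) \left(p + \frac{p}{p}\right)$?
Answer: $- \frac{1}{67912} \approx -1.4725 \cdot 10^{-5}$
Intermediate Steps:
$J{\left(p \right)} = \frac{\left(1 + p\right) \left(203 + p\right)}{6}$ ($J{\left(p \right)} = \frac{\left(p + 203\right) \left(p + \frac{p}{p}\right)}{6} = \frac{\left(203 + p\right) \left(p + 1\right)}{6} = \frac{\left(203 + p\right) \left(1 + p\right)}{6} = \frac{\left(1 + p\right) \left(203 + p\right)}{6}$)
$\frac{1}{J{\left(-109 \right)} - 66220} = \frac{1}{\left(\frac{203}{6} + 34 \left(-109\right) + \frac{\left(-109\right)^{2}}{6}\right) - 66220} = \frac{1}{\left(\frac{203}{6} - 3706 + \frac{1}{6} \cdot 11881\right) - 66220} = \frac{1}{\left(\frac{203}{6} - 3706 + \frac{11881}{6}\right) - 66220} = \frac{1}{-1692 - 66220} = \frac{1}{-67912} = - \frac{1}{67912}$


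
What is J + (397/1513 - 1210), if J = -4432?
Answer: -8535949/1513 ≈ -5641.7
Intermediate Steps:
J + (397/1513 - 1210) = -4432 + (397/1513 - 1210) = -4432 - 1830333/1513 = -8535949/1513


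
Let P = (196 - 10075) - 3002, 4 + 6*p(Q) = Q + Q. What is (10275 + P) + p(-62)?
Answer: -7882/3 ≈ -2627.3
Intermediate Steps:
p(Q) = -⅔ + Q/3 (p(Q) = -⅔ + (Q + Q)/6 = -⅔ + (2*Q)/6 = -⅔ + Q/3)
P = -12881 (P = -9879 - 3002 = -12881)
(10275 + P) + p(-62) = (10275 - 12881) + (-⅔ + (⅓)*(-62)) = -2606 + (-⅔ - 62/3) = -2606 - 64/3 = -7882/3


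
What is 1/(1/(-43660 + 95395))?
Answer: 51735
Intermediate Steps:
1/(1/(-43660 + 95395)) = 1/(1/51735) = 51735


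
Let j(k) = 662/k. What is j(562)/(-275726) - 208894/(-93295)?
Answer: 16184868598719/7228403864770 ≈ 2.2391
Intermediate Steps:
j(562)/(-275726) - 208894/(-93295) = (662/562)/(-275726) - 208894/(-93295) = (662*(1/562))*(-1/275726) - 208894*(-1/93295) = (331/281)*(-1/275726) + 208894/93295 = -331/77479006 + 208894/93295 = 16184868598719/7228403864770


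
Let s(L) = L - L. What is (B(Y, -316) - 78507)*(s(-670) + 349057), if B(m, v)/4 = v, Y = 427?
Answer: -27844625947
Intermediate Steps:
B(m, v) = 4*v
s(L) = 0
(B(Y, -316) - 78507)*(s(-670) + 349057) = (4*(-316) - 78507)*(0 + 349057) = (-1264 - 78507)*349057 = -79771*349057 = -27844625947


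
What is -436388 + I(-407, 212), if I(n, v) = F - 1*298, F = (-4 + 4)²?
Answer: -436686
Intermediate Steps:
F = 0 (F = 0² = 0)
I(n, v) = -298 (I(n, v) = 0 - 1*298 = 0 - 298 = -298)
-436388 + I(-407, 212) = -436388 - 298 = -436686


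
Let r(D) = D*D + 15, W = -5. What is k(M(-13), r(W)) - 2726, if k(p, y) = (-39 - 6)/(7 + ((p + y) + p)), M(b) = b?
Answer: -19097/7 ≈ -2728.1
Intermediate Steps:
r(D) = 15 + D² (r(D) = D² + 15 = 15 + D²)
k(p, y) = -45/(7 + y + 2*p) (k(p, y) = -45/(7 + (y + 2*p)) = -45/(7 + y + 2*p))
k(M(-13), r(W)) - 2726 = -45/(7 + (15 + (-5)²) + 2*(-13)) - 2726 = -45/(7 + (15 + 25) - 26) - 2726 = -45/(7 + 40 - 26) - 2726 = -45/21 - 2726 = -45*1/21 - 2726 = -15/7 - 2726 = -19097/7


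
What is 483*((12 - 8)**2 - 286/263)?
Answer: 1894326/263 ≈ 7202.8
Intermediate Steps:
483*((12 - 8)**2 - 286/263) = 483*(4**2 - 286*1/263) = 483*(16 - 286/263) = 483*(3922/263) = 1894326/263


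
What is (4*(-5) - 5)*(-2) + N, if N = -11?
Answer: 39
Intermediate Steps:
(4*(-5) - 5)*(-2) + N = (4*(-5) - 5)*(-2) - 11 = (-20 - 5)*(-2) - 11 = -25*(-2) - 11 = 50 - 11 = 39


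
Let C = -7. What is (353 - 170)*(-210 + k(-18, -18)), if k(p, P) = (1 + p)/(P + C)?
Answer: -957639/25 ≈ -38306.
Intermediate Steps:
k(p, P) = (1 + p)/(-7 + P) (k(p, P) = (1 + p)/(P - 7) = (1 + p)/(-7 + P))
(353 - 170)*(-210 + k(-18, -18)) = (353 - 170)*(-210 + (1 - 18)/(-7 - 18)) = 183*(-210 - 17/(-25)) = 183*(-210 - 1/25*(-17)) = 183*(-210 + 17/25) = 183*(-5233/25) = -957639/25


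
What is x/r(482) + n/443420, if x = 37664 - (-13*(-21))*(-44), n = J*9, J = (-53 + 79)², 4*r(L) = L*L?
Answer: 5595174181/6438569255 ≈ 0.86901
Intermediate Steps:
r(L) = L²/4 (r(L) = (L*L)/4 = L²/4)
J = 676 (J = 26² = 676)
n = 6084 (n = 676*9 = 6084)
x = 49676 (x = 37664 - 273*(-44) = 37664 - 1*(-12012) = 37664 + 12012 = 49676)
x/r(482) + n/443420 = 49676/(((¼)*482²)) + 6084/443420 = 49676/(((¼)*232324)) + 6084*(1/443420) = 49676/58081 + 1521/110855 = 5595174181/6438569255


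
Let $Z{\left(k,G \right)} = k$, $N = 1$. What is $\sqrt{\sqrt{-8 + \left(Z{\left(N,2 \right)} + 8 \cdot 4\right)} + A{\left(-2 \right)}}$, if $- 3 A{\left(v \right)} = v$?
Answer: $\frac{\sqrt{51}}{3} \approx 2.3805$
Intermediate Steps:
$A{\left(v \right)} = - \frac{v}{3}$
$\sqrt{\sqrt{-8 + \left(Z{\left(N,2 \right)} + 8 \cdot 4\right)} + A{\left(-2 \right)}} = \sqrt{\sqrt{-8 + \left(1 + 8 \cdot 4\right)} - - \frac{2}{3}} = \sqrt{\sqrt{-8 + \left(1 + 32\right)} + \frac{2}{3}} = \sqrt{\sqrt{-8 + 33} + \frac{2}{3}} = \sqrt{\sqrt{25} + \frac{2}{3}} = \sqrt{5 + \frac{2}{3}} = \sqrt{\frac{17}{3}} = \frac{\sqrt{51}}{3}$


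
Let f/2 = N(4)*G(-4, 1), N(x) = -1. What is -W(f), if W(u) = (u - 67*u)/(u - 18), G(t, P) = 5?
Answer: 165/7 ≈ 23.571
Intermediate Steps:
f = -10 (f = 2*(-1*5) = 2*(-5) = -10)
W(u) = -66*u/(-18 + u) (W(u) = (-66*u)/(-18 + u) = -66*u/(-18 + u))
-W(f) = -(-66)*(-10)/(-18 - 10) = -(-66)*(-10)/(-28) = -(-66)*(-10)*(-1)/28 = -1*(-165/7) = 165/7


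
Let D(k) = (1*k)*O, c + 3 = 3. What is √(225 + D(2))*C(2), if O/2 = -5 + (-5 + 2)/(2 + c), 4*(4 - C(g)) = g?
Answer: 7*√199/2 ≈ 49.374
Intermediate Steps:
c = 0 (c = -3 + 3 = 0)
C(g) = 4 - g/4
O = -13 (O = 2*(-5 + (-5 + 2)/(2 + 0)) = 2*(-5 - 3/2) = 2*(-13/2) = -13)
D(k) = -13*k (D(k) = (1*k)*(-13) = k*(-13) = -13*k)
√(225 + D(2))*C(2) = √(225 - 13*2)*(4 - ¼*2) = √(225 - 26)*(4 - ½) = √199*(7/2) = 7*√199/2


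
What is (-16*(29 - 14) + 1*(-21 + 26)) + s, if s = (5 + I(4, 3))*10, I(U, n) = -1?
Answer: -195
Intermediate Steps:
s = 40 (s = (5 - 1)*10 = 4*10 = 40)
(-16*(29 - 14) + 1*(-21 + 26)) + s = (-16*(29 - 14) + 1*(-21 + 26)) + 40 = (-16*15 + 1*5) + 40 = (-240 + 5) + 40 = -235 + 40 = -195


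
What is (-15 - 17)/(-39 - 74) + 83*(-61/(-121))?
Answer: 575991/13673 ≈ 42.126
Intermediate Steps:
(-15 - 17)/(-39 - 74) + 83*(-61/(-121)) = -32/(-113) + 83*(-61*(-1/121)) = -32*(-1/113) + 83*(61/121) = 32/113 + 5063/121 = 575991/13673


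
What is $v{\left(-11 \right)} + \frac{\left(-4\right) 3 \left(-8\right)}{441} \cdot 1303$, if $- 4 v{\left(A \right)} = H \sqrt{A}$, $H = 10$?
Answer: $\frac{41696}{147} - \frac{5 i \sqrt{11}}{2} \approx 283.65 - 8.2916 i$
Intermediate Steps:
$v{\left(A \right)} = - \frac{5 \sqrt{A}}{2}$ ($v{\left(A \right)} = - \frac{10 \sqrt{A}}{4} = - \frac{5 \sqrt{A}}{2}$)
$v{\left(-11 \right)} + \frac{\left(-4\right) 3 \left(-8\right)}{441} \cdot 1303 = - \frac{5 \sqrt{-11}}{2} + \frac{\left(-4\right) 3 \left(-8\right)}{441} \cdot 1303 = - \frac{5 i \sqrt{11}}{2} + \left(-12\right) \left(-8\right) \frac{1}{441} \cdot 1303 = - \frac{5 i \sqrt{11}}{2} + 96 \cdot \frac{1}{441} \cdot 1303 = - \frac{5 i \sqrt{11}}{2} + \frac{32}{147} \cdot 1303 = - \frac{5 i \sqrt{11}}{2} + \frac{41696}{147} = \frac{41696}{147} - \frac{5 i \sqrt{11}}{2}$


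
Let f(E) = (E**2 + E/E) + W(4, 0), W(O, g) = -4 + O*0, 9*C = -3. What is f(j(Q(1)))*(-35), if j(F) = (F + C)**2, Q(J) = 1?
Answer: 7945/81 ≈ 98.086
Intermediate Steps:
C = -1/3 (C = (1/9)*(-3) = -1/3 ≈ -0.33333)
j(F) = (-1/3 + F)**2 (j(F) = (F - 1/3)**2 = (-1/3 + F)**2)
W(O, g) = -4 (W(O, g) = -4 + 0 = -4)
f(E) = -3 + E**2 (f(E) = (E**2 + E/E) - 4 = (E**2 + 1) - 4 = (1 + E**2) - 4 = -3 + E**2)
f(j(Q(1)))*(-35) = (-3 + ((-1 + 3*1)**2/9)**2)*(-35) = (-3 + ((-1 + 3)**2/9)**2)*(-35) = (-3 + ((1/9)*2**2)**2)*(-35) = (-3 + ((1/9)*4)**2)*(-35) = (-3 + (4/9)**2)*(-35) = (-3 + 16/81)*(-35) = -227/81*(-35) = 7945/81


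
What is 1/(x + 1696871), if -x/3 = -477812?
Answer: 1/3130307 ≈ 3.1946e-7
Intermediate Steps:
x = 1433436 (x = -3*(-477812) = 1433436)
1/(x + 1696871) = 1/(1433436 + 1696871) = 1/3130307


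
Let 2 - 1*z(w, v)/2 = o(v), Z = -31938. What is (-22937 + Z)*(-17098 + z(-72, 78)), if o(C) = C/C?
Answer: 938143000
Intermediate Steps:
o(C) = 1
z(w, v) = 2 (z(w, v) = 4 - 2*1 = 4 - 2 = 2)
(-22937 + Z)*(-17098 + z(-72, 78)) = (-22937 - 31938)*(-17098 + 2) = -54875*(-17096) = 938143000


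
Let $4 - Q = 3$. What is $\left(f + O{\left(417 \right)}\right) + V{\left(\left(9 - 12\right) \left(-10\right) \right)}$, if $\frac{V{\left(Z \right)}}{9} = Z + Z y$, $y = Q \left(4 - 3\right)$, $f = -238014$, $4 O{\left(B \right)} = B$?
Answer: $- \frac{949479}{4} \approx -2.3737 \cdot 10^{5}$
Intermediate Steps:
$O{\left(B \right)} = \frac{B}{4}$
$Q = 1$ ($Q = 4 - 3 = 1$)
$y = 1$ ($y = 1 \left(4 - 3\right) = 1 \cdot 1 = 1$)
$V{\left(Z \right)} = 18 Z$ ($V{\left(Z \right)} = 9 \left(Z + Z 1\right) = 9 \left(Z + Z\right) = 9 \cdot 2 Z = 18 Z$)
$\left(f + O{\left(417 \right)}\right) + V{\left(\left(9 - 12\right) \left(-10\right) \right)} = \left(-238014 + \frac{1}{4} \cdot 417\right) + 18 \left(9 - 12\right) \left(-10\right) = \left(-238014 + \frac{417}{4}\right) + 18 \left(\left(-3\right) \left(-10\right)\right) = - \frac{951639}{4} + 18 \cdot 30 = - \frac{951639}{4} + 540 = - \frac{949479}{4}$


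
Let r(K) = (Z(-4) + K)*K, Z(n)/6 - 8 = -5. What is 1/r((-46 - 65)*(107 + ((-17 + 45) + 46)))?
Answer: 1/403286643 ≈ 2.4796e-9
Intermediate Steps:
Z(n) = 18 (Z(n) = 48 + 6*(-5) = 48 - 30 = 18)
r(K) = K*(18 + K) (r(K) = (18 + K)*K = K*(18 + K))
1/r((-46 - 65)*(107 + ((-17 + 45) + 46))) = 1/(((-46 - 65)*(107 + ((-17 + 45) + 46)))*(18 + (-46 - 65)*(107 + ((-17 + 45) + 46)))) = 1/((-111*(107 + (28 + 46)))*(18 - 111*(107 + (28 + 46)))) = 1/((-111*(107 + 74))*(18 - 111*(107 + 74))) = 1/((-111*181)*(18 - 111*181)) = 1/(-20091*(18 - 20091)) = 1/(-20091*(-20073)) = 1/403286643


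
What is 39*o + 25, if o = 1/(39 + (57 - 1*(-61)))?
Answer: 3964/157 ≈ 25.248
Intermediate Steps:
o = 1/157 (o = 1/(39 + (57 + 61)) = 1/(39 + 118) = 1/157 ≈ 0.0063694)
39*o + 25 = 39*(1/157) + 25 = 39/157 + 25 = 3964/157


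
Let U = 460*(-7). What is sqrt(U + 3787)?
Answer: 9*sqrt(7) ≈ 23.812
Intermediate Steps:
U = -3220
sqrt(U + 3787) = sqrt(-3220 + 3787) = sqrt(567) = 9*sqrt(7)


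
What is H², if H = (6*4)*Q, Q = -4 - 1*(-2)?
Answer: 2304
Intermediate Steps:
Q = -2 (Q = -4 + 2 = -2)
H = -48 (H = (6*4)*(-2) = 24*(-2) = -48)
H² = (-48)² = 2304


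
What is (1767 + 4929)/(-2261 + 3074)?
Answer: 2232/271 ≈ 8.2362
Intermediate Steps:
(1767 + 4929)/(-2261 + 3074) = 6696/813 = 6696*(1/813) = 2232/271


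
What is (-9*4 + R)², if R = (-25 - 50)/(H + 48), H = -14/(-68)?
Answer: 3788894916/2686321 ≈ 1410.4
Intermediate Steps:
H = 7/34 (H = -14*(-1/68) = 7/34 ≈ 0.20588)
R = -2550/1639 (R = (-25 - 50)/(7/34 + 48) = -75/1639/34 = -75*34/1639 = -2550/1639 ≈ -1.5558)
(-9*4 + R)² = (-9*4 - 2550/1639)² = (-36 - 2550/1639)² = (-61554/1639)² = 3788894916/2686321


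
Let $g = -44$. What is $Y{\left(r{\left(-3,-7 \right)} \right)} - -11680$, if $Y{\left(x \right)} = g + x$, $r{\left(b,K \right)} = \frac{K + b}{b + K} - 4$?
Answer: $11633$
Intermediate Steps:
$r{\left(b,K \right)} = -3$ ($r{\left(b,K \right)} = \frac{K + b}{K + b} - 4 = 1 - 4 = -3$)
$Y{\left(x \right)} = -44 + x$
$Y{\left(r{\left(-3,-7 \right)} \right)} - -11680 = \left(-44 - 3\right) - -11680 = -47 + 11680 = 11633$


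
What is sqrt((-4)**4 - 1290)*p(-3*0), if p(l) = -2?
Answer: -2*I*sqrt(1034) ≈ -64.312*I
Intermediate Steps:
sqrt((-4)**4 - 1290)*p(-3*0) = sqrt((-4)**4 - 1290)*(-2) = sqrt(256 - 1290)*(-2) = sqrt(-1034)*(-2) = (I*sqrt(1034))*(-2) = -2*I*sqrt(1034)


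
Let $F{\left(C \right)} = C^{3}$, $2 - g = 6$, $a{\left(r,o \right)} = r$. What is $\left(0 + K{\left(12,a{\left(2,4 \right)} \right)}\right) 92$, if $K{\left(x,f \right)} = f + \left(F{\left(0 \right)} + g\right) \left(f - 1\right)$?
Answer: $-184$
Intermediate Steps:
$g = -4$ ($g = 2 - 6 = -4$)
$K{\left(x,f \right)} = 4 - 3 f$ ($K{\left(x,f \right)} = f + \left(0^{3} - 4\right) \left(f - 1\right) = f + \left(0 - 4\right) \left(-1 + f\right) = f - 4 \left(-1 + f\right) = f - \left(-4 + 4 f\right) = 4 - 3 f$)
$\left(0 + K{\left(12,a{\left(2,4 \right)} \right)}\right) 92 = \left(0 + \left(4 - 6\right)\right) 92 = \left(0 - 2\right) 92 = \left(-2\right) 92 = -184$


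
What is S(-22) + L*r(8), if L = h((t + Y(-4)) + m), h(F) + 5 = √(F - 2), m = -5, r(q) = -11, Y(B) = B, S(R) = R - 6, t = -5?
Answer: 27 - 44*I ≈ 27.0 - 44.0*I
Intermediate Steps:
S(R) = -6 + R
h(F) = -5 + √(-2 + F) (h(F) = -5 + √(F - 2) = -5 + √(-2 + F))
L = -5 + 4*I (L = -5 + √(-2 + ((-5 - 4) - 5)) = -5 + √(-2 + (-9 - 5)) = -5 + √(-2 - 14) = -5 + √(-16) = -5 + 4*I ≈ -5.0 + 4.0*I)
S(-22) + L*r(8) = (-6 - 22) + (-5 + 4*I)*(-11) = -28 + (55 - 44*I) = 27 - 44*I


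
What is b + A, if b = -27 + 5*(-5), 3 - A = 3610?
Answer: -3659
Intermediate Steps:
A = -3607 (A = 3 - 1*3610 = 3 - 3610 = -3607)
b = -52 (b = -27 - 25 = -52)
b + A = -52 - 3607 = -3659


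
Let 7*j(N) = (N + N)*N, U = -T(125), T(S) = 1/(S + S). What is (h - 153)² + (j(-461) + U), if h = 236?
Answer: 118316243/1750 ≈ 67609.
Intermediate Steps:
T(S) = 1/(2*S)
U = -1/250 (U = -1/(2*125) = -1*1/250 = -1/250 ≈ -0.0040000)
j(N) = 2*N²/7 (j(N) = ((N + N)*N)/7 = ((2*N)*N)/7 = (2*N²)/7 = 2*N²/7)
(h - 153)² + (j(-461) + U) = (236 - 153)² + ((2/7)*(-461)² - 1/250) = 83² + ((2/7)*212521 - 1/250) = 6889 + (425042/7 - 1/250) = 6889 + 106260493/1750 = 118316243/1750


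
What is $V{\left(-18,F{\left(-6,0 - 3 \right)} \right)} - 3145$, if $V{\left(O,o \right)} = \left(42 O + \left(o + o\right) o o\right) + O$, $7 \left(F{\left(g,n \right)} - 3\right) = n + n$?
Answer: $- \frac{1337467}{343} \approx -3899.3$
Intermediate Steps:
$F{\left(g,n \right)} = 3 + \frac{2 n}{7}$ ($F{\left(g,n \right)} = 3 + \frac{n + n}{7} = 3 + \frac{2 n}{7}$)
$V{\left(O,o \right)} = 2 o^{3} + 43 O$ ($V{\left(O,o \right)} = \left(42 O + 2 o o o\right) + O = \left(42 O + 2 o^{2} o\right) + O = \left(42 O + 2 o^{3}\right) + O = \left(2 o^{3} + 42 O\right) + O = 2 o^{3} + 43 O$)
$V{\left(-18,F{\left(-6,0 - 3 \right)} \right)} - 3145 = \left(2 \left(3 + \frac{2 \left(0 - 3\right)}{7}\right)^{3} + 43 \left(-18\right)\right) - 3145 = \left(2 \left(3 + \frac{2 \left(0 - 3\right)}{7}\right)^{3} - 774\right) - 3145 = \left(2 \left(3 + \frac{2}{7} \left(-3\right)\right)^{3} - 774\right) - 3145 = \left(2 \left(3 - \frac{6}{7}\right)^{3} - 774\right) - 3145 = \left(2 \left(\frac{15}{7}\right)^{3} - 774\right) - 3145 = \left(2 \cdot \frac{3375}{343} - 774\right) - 3145 = \left(\frac{6750}{343} - 774\right) - 3145 = - \frac{258732}{343} - 3145 = - \frac{1337467}{343}$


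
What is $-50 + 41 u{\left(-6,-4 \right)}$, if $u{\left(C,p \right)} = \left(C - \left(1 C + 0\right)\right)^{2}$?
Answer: $-50$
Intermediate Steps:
$u{\left(C,p \right)} = 0$ ($u{\left(C,p \right)} = \left(C - \left(C + 0\right)\right)^{2} = \left(C - C\right)^{2} = 0^{2} = 0$)
$-50 + 41 u{\left(-6,-4 \right)} = -50 + 41 \cdot 0 = -50 + 0 = -50$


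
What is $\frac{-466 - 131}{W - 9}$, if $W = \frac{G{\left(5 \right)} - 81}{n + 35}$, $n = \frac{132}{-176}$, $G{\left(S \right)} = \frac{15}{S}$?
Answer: $\frac{27263}{515} \approx 52.938$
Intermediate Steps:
$n = - \frac{3}{4}$ ($n = 132 \left(- \frac{1}{176}\right) = - \frac{3}{4} \approx -0.75$)
$W = - \frac{312}{137}$ ($W = \frac{\frac{15}{5} - 81}{- \frac{3}{4} + 35} = \frac{15 \cdot \frac{1}{5} - 81}{\frac{137}{4}} = \left(3 - 81\right) \frac{4}{137} = \left(-78\right) \frac{4}{137} = - \frac{312}{137} \approx -2.2774$)
$\frac{-466 - 131}{W - 9} = \frac{-466 - 131}{- \frac{312}{137} - 9} = - \frac{597}{- \frac{1545}{137}} = \left(-597\right) \left(- \frac{137}{1545}\right) = \frac{27263}{515}$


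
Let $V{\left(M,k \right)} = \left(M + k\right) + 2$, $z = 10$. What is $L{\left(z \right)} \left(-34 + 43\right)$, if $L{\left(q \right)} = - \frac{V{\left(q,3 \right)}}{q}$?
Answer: $- \frac{27}{2} \approx -13.5$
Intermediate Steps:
$V{\left(M,k \right)} = 2 + M + k$
$L{\left(q \right)} = - \frac{5 + q}{q}$ ($L{\left(q \right)} = - \frac{2 + q + 3}{q} = - \frac{5 + q}{q}$)
$L{\left(z \right)} \left(-34 + 43\right) = \frac{-5 - 10}{10} \left(-34 + 43\right) = \frac{-5 - 10}{10} \cdot 9 = \frac{1}{10} \left(-15\right) 9 = \left(- \frac{3}{2}\right) 9 = - \frac{27}{2}$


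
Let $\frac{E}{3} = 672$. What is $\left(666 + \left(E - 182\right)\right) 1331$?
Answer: $3327500$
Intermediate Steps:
$E = 2016$ ($E = 3 \cdot 672 = 2016$)
$\left(666 + \left(E - 182\right)\right) 1331 = \left(666 + \left(2016 - 182\right)\right) 1331 = \left(666 + 1834\right) 1331 = 2500 \cdot 1331 = 3327500$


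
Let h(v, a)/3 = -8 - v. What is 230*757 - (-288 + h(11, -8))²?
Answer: 55085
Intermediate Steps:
h(v, a) = -24 - 3*v (h(v, a) = 3*(-8 - v) = -24 - 3*v)
230*757 - (-288 + h(11, -8))² = 230*757 - (-288 + (-24 - 3*11))² = 174110 - (-288 + (-24 - 33))² = 174110 - (-288 - 57)² = 174110 - 1*(-345)² = 174110 - 1*119025 = 174110 - 119025 = 55085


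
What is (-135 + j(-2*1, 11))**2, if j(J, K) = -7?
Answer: 20164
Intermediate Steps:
(-135 + j(-2*1, 11))**2 = (-135 - 7)**2 = (-142)**2 = 20164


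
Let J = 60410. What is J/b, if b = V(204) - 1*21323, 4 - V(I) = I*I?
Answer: -12082/12587 ≈ -0.95988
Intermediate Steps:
V(I) = 4 - I² (V(I) = 4 - I*I = 4 - I²)
b = -62935 (b = (4 - 1*204²) - 1*21323 = (4 - 1*41616) - 21323 = (4 - 41616) - 21323 = -41612 - 21323 = -62935)
J/b = 60410/(-62935) = 60410*(-1/62935) = -12082/12587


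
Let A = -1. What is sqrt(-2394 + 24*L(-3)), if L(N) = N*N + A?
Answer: I*sqrt(2202) ≈ 46.925*I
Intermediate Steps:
L(N) = -1 + N**2 (L(N) = N*N - 1 = N**2 - 1 = -1 + N**2)
sqrt(-2394 + 24*L(-3)) = sqrt(-2394 + 24*(-1 + (-3)**2)) = sqrt(-2394 + 24*(-1 + 9)) = sqrt(-2394 + 24*8) = sqrt(-2394 + 192) = sqrt(-2202) = I*sqrt(2202)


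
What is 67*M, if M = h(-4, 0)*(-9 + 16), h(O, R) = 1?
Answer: 469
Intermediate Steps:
M = 7 (M = 1*(-9 + 16) = 1*7 = 7)
67*M = 67*7 = 469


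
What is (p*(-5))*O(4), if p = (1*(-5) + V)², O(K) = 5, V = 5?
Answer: 0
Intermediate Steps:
p = 0 (p = (1*(-5) + 5)² = (-5 + 5)² = 0² = 0)
(p*(-5))*O(4) = (0*(-5))*5 = 0*5 = 0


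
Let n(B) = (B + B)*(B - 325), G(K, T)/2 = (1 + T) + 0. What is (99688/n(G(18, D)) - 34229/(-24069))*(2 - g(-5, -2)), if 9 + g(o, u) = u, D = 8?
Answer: -2189515861/22167549 ≈ -98.771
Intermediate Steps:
G(K, T) = 2 + 2*T (G(K, T) = 2*((1 + T) + 0) = 2*(1 + T) = 2 + 2*T)
g(o, u) = -9 + u
n(B) = 2*B*(-325 + B) (n(B) = (2*B)*(-325 + B) = 2*B*(-325 + B))
(99688/n(G(18, D)) - 34229/(-24069))*(2 - g(-5, -2)) = (99688/((2*(2 + 2*8)*(-325 + (2 + 2*8)))) - 34229/(-24069))*(2 - (-9 - 2)) = (99688/((2*(2 + 16)*(-325 + (2 + 16)))) - 34229*(-1/24069))*(2 - 1*(-11)) = (99688/((2*18*(-325 + 18))) + 34229/24069)*(2 + 11) = (99688/((2*18*(-307))) + 34229/24069)*13 = (99688/(-11052) + 34229/24069)*13 = (99688*(-1/11052) + 34229/24069)*13 = (-24922/2763 + 34229/24069)*13 = -168424297/22167549*13 = -2189515861/22167549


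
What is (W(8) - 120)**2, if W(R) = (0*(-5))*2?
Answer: 14400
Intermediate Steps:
W(R) = 0 (W(R) = 0*2 = 0)
(W(8) - 120)**2 = (0 - 120)**2 = (-120)**2 = 14400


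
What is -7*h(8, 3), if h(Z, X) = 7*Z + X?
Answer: -413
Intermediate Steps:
h(Z, X) = X + 7*Z
-7*h(8, 3) = -7*(3 + 7*8) = -7*(3 + 56) = -7*59 = -413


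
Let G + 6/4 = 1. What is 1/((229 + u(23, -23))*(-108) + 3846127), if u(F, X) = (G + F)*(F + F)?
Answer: 1/3709615 ≈ 2.6957e-7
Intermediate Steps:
G = -½ (G = -3/2 + 1 = -½ ≈ -0.50000)
u(F, X) = 2*F*(-½ + F) (u(F, X) = (-½ + F)*(F + F) = (-½ + F)*(2*F) = 2*F*(-½ + F))
1/((229 + u(23, -23))*(-108) + 3846127) = 1/((229 + 23*(-1 + 2*23))*(-108) + 3846127) = 1/((229 + 23*(-1 + 46))*(-108) + 3846127) = 1/((229 + 23*45)*(-108) + 3846127) = 1/((229 + 1035)*(-108) + 3846127) = 1/(1264*(-108) + 3846127) = 1/(-136512 + 3846127) = 1/3709615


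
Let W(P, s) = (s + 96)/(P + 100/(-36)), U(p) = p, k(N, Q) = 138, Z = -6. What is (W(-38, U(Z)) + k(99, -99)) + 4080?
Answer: 1547196/367 ≈ 4215.8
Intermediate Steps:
W(P, s) = (96 + s)/(-25/9 + P) (W(P, s) = (96 + s)/(P + 100*(-1/36)) = (96 + s)/(P - 25/9) = (96 + s)/(-25/9 + P))
(W(-38, U(Z)) + k(99, -99)) + 4080 = (9*(96 - 6)/(-25 + 9*(-38)) + 138) + 4080 = (9*90/(-25 - 342) + 138) + 4080 = (9*90/(-367) + 138) + 4080 = (9*(-1/367)*90 + 138) + 4080 = (-810/367 + 138) + 4080 = 49836/367 + 4080 = 1547196/367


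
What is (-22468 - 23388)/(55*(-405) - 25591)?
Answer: 22928/23933 ≈ 0.95801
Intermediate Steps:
(-22468 - 23388)/(55*(-405) - 25591) = -45856/(-22275 - 25591) = -45856/(-47866) = -45856*(-1/47866) = 22928/23933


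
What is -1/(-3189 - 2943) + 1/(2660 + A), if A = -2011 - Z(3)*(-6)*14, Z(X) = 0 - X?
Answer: 6529/2434404 ≈ 0.0026820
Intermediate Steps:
Z(X) = -X
A = -2263 (A = -2011 - -1*3*(-6)*14 = -2011 - (-3*(-6))*14 = -2011 - 18*14 = -2011 - 1*252 = -2011 - 252 = -2263)
-1/(-3189 - 2943) + 1/(2660 + A) = -1/(-3189 - 2943) + 1/(2660 - 2263) = -1/(-6132) + 1/397 = -1*(-1/6132) + 1/397 = 1/6132 + 1/397 = 6529/2434404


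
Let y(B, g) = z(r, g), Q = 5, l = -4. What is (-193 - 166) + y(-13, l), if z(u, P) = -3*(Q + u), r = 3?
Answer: -383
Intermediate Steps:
z(u, P) = -15 - 3*u (z(u, P) = -3*(5 + u) = -15 - 3*u)
y(B, g) = -24 (y(B, g) = -15 - 3*3 = -15 - 9 = -24)
(-193 - 166) + y(-13, l) = (-193 - 166) - 24 = -359 - 24 = -383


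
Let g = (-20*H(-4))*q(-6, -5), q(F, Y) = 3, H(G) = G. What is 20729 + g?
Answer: 20969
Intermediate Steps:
g = 240 (g = -20*(-4)*3 = 80*3 = 240)
20729 + g = 20729 + 240 = 20969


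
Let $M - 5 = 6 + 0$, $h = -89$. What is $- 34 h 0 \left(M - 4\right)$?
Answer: $0$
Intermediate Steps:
$M = 11$ ($M = 5 + \left(6 + 0\right) = 5 + 6 = 11$)
$- 34 h 0 \left(M - 4\right) = \left(-34\right) \left(-89\right) 0 \left(11 - 4\right) = 3026 \cdot 0 \cdot 7 = 3026 \cdot 0 = 0$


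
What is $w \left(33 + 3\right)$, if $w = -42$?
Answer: $-1512$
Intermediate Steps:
$w \left(33 + 3\right) = - 42 \left(33 + 3\right) = \left(-42\right) 36 = -1512$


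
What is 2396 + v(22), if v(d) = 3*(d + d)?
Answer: 2528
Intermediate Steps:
v(d) = 6*d (v(d) = 3*(2*d) = 6*d)
2396 + v(22) = 2396 + 6*22 = 2396 + 132 = 2528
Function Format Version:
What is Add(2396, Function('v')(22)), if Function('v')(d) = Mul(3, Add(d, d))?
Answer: 2528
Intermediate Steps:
Function('v')(d) = Mul(6, d) (Function('v')(d) = Mul(3, Mul(2, d)) = Mul(6, d))
Add(2396, Function('v')(22)) = Add(2396, Mul(6, 22)) = Add(2396, 132) = 2528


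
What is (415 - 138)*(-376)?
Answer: -104152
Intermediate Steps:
(415 - 138)*(-376) = 277*(-376) = -104152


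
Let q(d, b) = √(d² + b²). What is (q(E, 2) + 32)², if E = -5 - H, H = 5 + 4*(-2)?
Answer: 1032 + 128*√2 ≈ 1213.0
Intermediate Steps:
H = -3 (H = 5 - 8 = -3)
E = -2 (E = -5 - 1*(-3) = -5 + 3 = -2)
q(d, b) = √(b² + d²)
(q(E, 2) + 32)² = (√(2² + (-2)²) + 32)² = (√(4 + 4) + 32)² = (√8 + 32)² = (2*√2 + 32)² = (32 + 2*√2)²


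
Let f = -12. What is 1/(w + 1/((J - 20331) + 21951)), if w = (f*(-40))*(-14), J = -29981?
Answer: -28361/190585921 ≈ -0.00014881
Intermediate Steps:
w = -6720 (w = -12*(-40)*(-14) = 480*(-14) = -6720)
1/(w + 1/((J - 20331) + 21951)) = 1/(-6720 + 1/((-29981 - 20331) + 21951)) = 1/(-6720 + 1/(-50312 + 21951)) = 1/(-6720 + 1/(-28361)) = 1/(-6720 - 1/28361) = 1/(-190585921/28361) = -28361/190585921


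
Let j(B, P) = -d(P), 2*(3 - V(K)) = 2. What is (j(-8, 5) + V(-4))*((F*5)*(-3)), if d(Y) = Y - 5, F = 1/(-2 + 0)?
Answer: 15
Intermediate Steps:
V(K) = 2 (V(K) = 3 - ½*2 = 3 - 1 = 2)
F = -½ (F = 1/(-2) = -½ ≈ -0.50000)
d(Y) = -5 + Y
j(B, P) = 5 - P (j(B, P) = -(-5 + P) = 5 - P)
(j(-8, 5) + V(-4))*((F*5)*(-3)) = ((5 - 1*5) + 2)*(-½*5*(-3)) = ((5 - 5) + 2)*(-5/2*(-3)) = (0 + 2)*(15/2) = 2*(15/2) = 15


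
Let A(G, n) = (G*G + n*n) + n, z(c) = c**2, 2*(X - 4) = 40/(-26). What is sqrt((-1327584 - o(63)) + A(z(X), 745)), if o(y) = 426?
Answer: 56*I*sqrt(7032154)/169 ≈ 878.71*I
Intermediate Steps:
X = 42/13 (X = 4 + (40/(-26))/2 = 4 + (40*(-1/26))/2 = 4 + (1/2)*(-20/13) = 4 - 10/13 = 42/13 ≈ 3.2308)
A(G, n) = n + G**2 + n**2 (A(G, n) = (G**2 + n**2) + n = n + G**2 + n**2)
sqrt((-1327584 - o(63)) + A(z(X), 745)) = sqrt((-1327584 - 1*426) + (745 + ((42/13)**2)**2 + 745**2)) = sqrt((-1327584 - 426) + (745 + (1764/169)**2 + 555025)) = sqrt(-1328010 + (745 + 3111696/28561 + 555025)) = sqrt(-1328010 + 15876458666/28561) = sqrt(-22052834944/28561) = 56*I*sqrt(7032154)/169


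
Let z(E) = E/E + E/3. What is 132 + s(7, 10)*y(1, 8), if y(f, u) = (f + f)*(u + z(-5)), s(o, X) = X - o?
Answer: 176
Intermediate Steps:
z(E) = 1 + E/3 (z(E) = 1 + E*(1/3) = 1 + E/3)
y(f, u) = 2*f*(-2/3 + u) (y(f, u) = (f + f)*(u + (1 + (1/3)*(-5))) = (2*f)*(u + (1 - 5/3)) = (2*f)*(u - 2/3) = (2*f)*(-2/3 + u) = 2*f*(-2/3 + u))
132 + s(7, 10)*y(1, 8) = 132 + (10 - 1*7)*((2/3)*1*(-2 + 3*8)) = 132 + (10 - 7)*((2/3)*1*(-2 + 24)) = 132 + 3*((2/3)*1*22) = 132 + 3*(44/3) = 132 + 44 = 176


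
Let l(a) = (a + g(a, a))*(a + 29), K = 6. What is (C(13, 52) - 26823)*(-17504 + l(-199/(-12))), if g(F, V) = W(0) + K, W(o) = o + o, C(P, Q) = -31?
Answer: 31853395753/72 ≈ 4.4241e+8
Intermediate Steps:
W(o) = 2*o
g(F, V) = 6 (g(F, V) = 2*0 + 6 = 0 + 6 = 6)
l(a) = (6 + a)*(29 + a) (l(a) = (a + 6)*(a + 29) = (6 + a)*(29 + a))
(C(13, 52) - 26823)*(-17504 + l(-199/(-12))) = (-31 - 26823)*(-17504 + (174 + (-199/(-12))**2 + 35*(-199/(-12)))) = -26854*(-17504 + (174 + (-199*(-1/12))**2 + 35*(-199*(-1/12)))) = -26854*(-17504 + (174 + (199/12)**2 + 35*(199/12))) = -26854*(-17504 + (174 + 39601/144 + 6965/12)) = -26854*(-17504 + 148237/144) = -26854*(-2372339/144) = 31853395753/72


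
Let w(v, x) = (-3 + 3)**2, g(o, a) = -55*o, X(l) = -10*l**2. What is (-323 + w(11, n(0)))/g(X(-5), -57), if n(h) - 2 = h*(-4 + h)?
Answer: -323/13750 ≈ -0.023491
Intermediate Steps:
n(h) = 2 + h*(-4 + h)
w(v, x) = 0 (w(v, x) = 0**2 = 0)
(-323 + w(11, n(0)))/g(X(-5), -57) = (-323 + 0)/((-(-550)*(-5)**2)) = -323/((-(-550)*25)) = -323/((-55*(-250))) = -323/13750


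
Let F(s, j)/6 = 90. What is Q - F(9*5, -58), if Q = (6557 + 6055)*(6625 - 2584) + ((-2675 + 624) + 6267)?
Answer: 50968768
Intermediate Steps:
F(s, j) = 540 (F(s, j) = 6*90 = 540)
Q = 50969308 (Q = 12612*4041 + (-2051 + 6267) = 50965092 + 4216 = 50969308)
Q - F(9*5, -58) = 50969308 - 1*540 = 50969308 - 540 = 50968768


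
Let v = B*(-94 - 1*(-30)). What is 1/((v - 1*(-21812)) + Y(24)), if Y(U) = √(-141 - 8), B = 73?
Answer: 17140/293779749 - I*√149/293779749 ≈ 5.8343e-5 - 4.155e-8*I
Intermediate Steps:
v = -4672 (v = 73*(-94 - 1*(-30)) = 73*(-94 + 30) = 73*(-64) = -4672)
Y(U) = I*√149 (Y(U) = √(-149) = I*√149)
1/((v - 1*(-21812)) + Y(24)) = 1/((-4672 - 1*(-21812)) + I*√149) = 1/((-4672 + 21812) + I*√149) = 1/(17140 + I*√149)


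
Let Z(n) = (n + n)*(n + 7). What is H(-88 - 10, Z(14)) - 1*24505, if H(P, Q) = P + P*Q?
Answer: -82227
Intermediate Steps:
Z(n) = 2*n*(7 + n) (Z(n) = (2*n)*(7 + n) = 2*n*(7 + n))
H(-88 - 10, Z(14)) - 1*24505 = (-88 - 10)*(1 + 2*14*(7 + 14)) - 1*24505 = -98*(1 + 2*14*21) - 24505 = -98*(1 + 588) - 24505 = -98*589 - 24505 = -57722 - 24505 = -82227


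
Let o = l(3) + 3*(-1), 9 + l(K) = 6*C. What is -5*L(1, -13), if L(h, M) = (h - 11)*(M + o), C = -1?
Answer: -1550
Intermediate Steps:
l(K) = -15 (l(K) = -9 + 6*(-1) = -9 - 6 = -15)
o = -18 (o = -15 + 3*(-1) = -15 - 3 = -18)
L(h, M) = (-18 + M)*(-11 + h) (L(h, M) = (h - 11)*(M - 18) = (-11 + h)*(-18 + M) = (-18 + M)*(-11 + h))
-5*L(1, -13) = -5*(198 - 18*1 - 11*(-13) - 13*1) = -5*(198 - 18 + 143 - 13) = -5*310 = -1550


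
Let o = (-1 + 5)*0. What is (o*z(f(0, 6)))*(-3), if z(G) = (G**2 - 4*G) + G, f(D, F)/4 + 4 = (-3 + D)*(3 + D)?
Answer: 0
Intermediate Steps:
f(D, F) = -16 + 4*(-3 + D)*(3 + D) (f(D, F) = -16 + 4*((-3 + D)*(3 + D)) = -16 + 4*(-3 + D)*(3 + D))
z(G) = G**2 - 3*G
o = 0 (o = 4*0 = 0)
(o*z(f(0, 6)))*(-3) = (0*((-52 + 4*0**2)*(-3 + (-52 + 4*0**2))))*(-3) = (0*((-52 + 4*0)*(-3 + (-52 + 4*0))))*(-3) = (0*((-52 + 0)*(-3 + (-52 + 0))))*(-3) = (0*(-52*(-3 - 52)))*(-3) = (0*(-52*(-55)))*(-3) = (0*2860)*(-3) = 0*(-3) = 0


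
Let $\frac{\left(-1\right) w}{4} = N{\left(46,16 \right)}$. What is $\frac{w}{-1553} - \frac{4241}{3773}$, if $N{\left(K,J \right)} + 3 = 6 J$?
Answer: $- \frac{5182717}{5859469} \approx -0.8845$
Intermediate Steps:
$N{\left(K,J \right)} = -3 + 6 J$
$w = -372$ ($w = - 4 \left(-3 + 6 \cdot 16\right) = - 4 \left(-3 + 96\right) = \left(-4\right) 93 = -372$)
$\frac{w}{-1553} - \frac{4241}{3773} = - \frac{372}{-1553} - \frac{4241}{3773} = \left(-372\right) \left(- \frac{1}{1553}\right) - \frac{4241}{3773} = \frac{372}{1553} - \frac{4241}{3773} = - \frac{5182717}{5859469}$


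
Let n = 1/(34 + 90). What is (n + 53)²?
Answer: 43204329/15376 ≈ 2809.9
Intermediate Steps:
n = 1/124 ≈ 0.0080645
(n + 53)² = (1/124 + 53)² = (6573/124)² = 43204329/15376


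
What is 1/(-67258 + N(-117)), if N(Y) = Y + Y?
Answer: -1/67492 ≈ -1.4817e-5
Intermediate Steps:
N(Y) = 2*Y
1/(-67258 + N(-117)) = 1/(-67258 + 2*(-117)) = 1/(-67258 - 234) = 1/(-67492) = -1/67492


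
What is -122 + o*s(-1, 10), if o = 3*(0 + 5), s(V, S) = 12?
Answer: 58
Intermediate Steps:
o = 15 (o = 3*5 = 15)
-122 + o*s(-1, 10) = -122 + 15*12 = -122 + 180 = 58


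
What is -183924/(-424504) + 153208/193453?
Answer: 25154514601/20530393078 ≈ 1.2252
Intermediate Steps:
-183924/(-424504) + 153208/193453 = -183924*(-1/424504) + 153208*(1/193453) = 45981/106126 + 153208/193453 = 25154514601/20530393078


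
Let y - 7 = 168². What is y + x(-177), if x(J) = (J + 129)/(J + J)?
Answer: 1665637/59 ≈ 28231.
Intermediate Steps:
x(J) = (129 + J)/(2*J) (x(J) = (129 + J)/((2*J)) = (129 + J)*(1/(2*J)) = (129 + J)/(2*J))
y = 28231 (y = 7 + 168² = 7 + 28224 = 28231)
y + x(-177) = 28231 + (½)*(129 - 177)/(-177) = 28231 + (½)*(-1/177)*(-48) = 28231 + 8/59 = 1665637/59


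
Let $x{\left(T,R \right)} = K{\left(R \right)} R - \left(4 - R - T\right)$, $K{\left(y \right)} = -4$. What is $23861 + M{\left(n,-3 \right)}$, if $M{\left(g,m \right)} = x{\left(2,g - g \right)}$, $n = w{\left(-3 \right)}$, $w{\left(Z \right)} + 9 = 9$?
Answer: $23859$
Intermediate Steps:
$w{\left(Z \right)} = 0$ ($w{\left(Z \right)} = -9 + 9 = 0$)
$n = 0$
$x{\left(T,R \right)} = -4 + T - 3 R$ ($x{\left(T,R \right)} = - 4 R - \left(4 - R - T\right) = - 4 R + \left(-4 + R + T\right) = -4 + T - 3 R$)
$M{\left(g,m \right)} = -2$ ($M{\left(g,m \right)} = -4 + 2 - 3 \left(g - g\right) = -4 + 2 - 0 = -4 + 2 + 0 = -2$)
$23861 + M{\left(n,-3 \right)} = 23861 - 2 = 23859$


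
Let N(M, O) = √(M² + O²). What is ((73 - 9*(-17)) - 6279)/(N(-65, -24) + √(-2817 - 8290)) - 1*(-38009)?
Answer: (-6053 + 38009*√4801 + 38009*I*√11107)/(√4801 + I*√11107) ≈ 37983.0 + 40.101*I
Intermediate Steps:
((73 - 9*(-17)) - 6279)/(N(-65, -24) + √(-2817 - 8290)) - 1*(-38009) = ((73 - 9*(-17)) - 6279)/(√((-65)² + (-24)²) + √(-2817 - 8290)) - 1*(-38009) = ((73 + 153) - 6279)/(√(4225 + 576) + √(-11107)) + 38009 = (226 - 6279)/(√4801 + I*√11107) + 38009 = -6053/(√4801 + I*√11107) + 38009 = 38009 - 6053/(√4801 + I*√11107)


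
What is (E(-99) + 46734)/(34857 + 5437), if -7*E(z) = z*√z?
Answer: 23367/20147 + 297*I*√11/282058 ≈ 1.1598 + 0.0034923*I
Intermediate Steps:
E(z) = -z^(3/2)/7 (E(z) = -z*√z/7 = -z^(3/2)/7)
(E(-99) + 46734)/(34857 + 5437) = (-(-297)*I*√11/7 + 46734)/(34857 + 5437) = (-(-297)*I*√11/7 + 46734)/40294 = (297*I*√11/7 + 46734)*(1/40294) = (46734 + 297*I*√11/7)*(1/40294) = 23367/20147 + 297*I*√11/282058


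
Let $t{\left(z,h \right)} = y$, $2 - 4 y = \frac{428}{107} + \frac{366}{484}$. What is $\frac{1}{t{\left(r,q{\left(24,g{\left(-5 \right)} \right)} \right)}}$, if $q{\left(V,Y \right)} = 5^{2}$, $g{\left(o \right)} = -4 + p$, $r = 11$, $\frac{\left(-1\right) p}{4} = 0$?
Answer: $- \frac{968}{667} \approx -1.4513$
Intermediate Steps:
$p = 0$ ($p = \left(-4\right) 0 = 0$)
$g{\left(o \right)} = -4$ ($g{\left(o \right)} = -4 + 0 = -4$)
$q{\left(V,Y \right)} = 25$
$y = - \frac{667}{968}$ ($y = \frac{1}{2} - \frac{\frac{428}{107} + \frac{366}{484}}{4} = \frac{1}{2} - \frac{428 \cdot \frac{1}{107} + 366 \cdot \frac{1}{484}}{4} = \frac{1}{2} - \frac{4 + \frac{183}{242}}{4} = \frac{1}{2} - \frac{1151}{968} = - \frac{667}{968} \approx -0.68905$)
$t{\left(z,h \right)} = - \frac{667}{968}$
$\frac{1}{t{\left(r,q{\left(24,g{\left(-5 \right)} \right)} \right)}} = \frac{1}{- \frac{667}{968}} = - \frac{968}{667}$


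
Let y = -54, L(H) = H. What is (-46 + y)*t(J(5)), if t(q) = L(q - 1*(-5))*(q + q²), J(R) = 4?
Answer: -18000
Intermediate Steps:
t(q) = (5 + q)*(q + q²) (t(q) = (q - 1*(-5))*(q + q²) = (q + 5)*(q + q²) = (5 + q)*(q + q²))
(-46 + y)*t(J(5)) = (-46 - 54)*(4*(1 + 4)*(5 + 4)) = -400*5*9 = -100*180 = -18000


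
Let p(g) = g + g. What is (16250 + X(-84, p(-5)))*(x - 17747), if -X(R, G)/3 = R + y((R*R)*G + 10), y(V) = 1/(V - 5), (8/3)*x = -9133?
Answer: -39440615515375/112888 ≈ -3.4938e+8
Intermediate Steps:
x = -27399/8 (x = (3/8)*(-9133) = -27399/8 ≈ -3424.9)
p(g) = 2*g
y(V) = 1/(-5 + V)
X(R, G) = -3*R - 3/(5 + G*R**2) (X(R, G) = -3*(R + 1/(-5 + ((R*R)*G + 10))) = -3*(R + 1/(-5 + (R**2*G + 10))) = -3*(R + 1/(-5 + (G*R**2 + 10))) = -3*(R + 1/(-5 + (10 + G*R**2))) = -3*(R + 1/(5 + G*R**2)) = -3*R - 3/(5 + G*R**2))
(16250 + X(-84, p(-5)))*(x - 17747) = (16250 + 3*(-1 - 1*(-84)*(5 + (2*(-5))*(-84)**2))/(5 + (2*(-5))*(-84)**2))*(-27399/8 - 17747) = (16250 + 3*(-1 - 1*(-84)*(5 - 10*7056))/(5 - 10*7056))*(-169375/8) = (16250 + 3*(-1 - 1*(-84)*(5 - 70560))/(5 - 70560))*(-169375/8) = (16250 + 3*(-1 - 1*(-84)*(-70555))/(-70555))*(-169375/8) = (16250 + 3*(-1/70555)*(-1 - 5926620))*(-169375/8) = (16250 + 3*(-1/70555)*(-5926621))*(-169375/8) = (16250 + 17779863/70555)*(-169375/8) = (1164298613/70555)*(-169375/8) = -39440615515375/112888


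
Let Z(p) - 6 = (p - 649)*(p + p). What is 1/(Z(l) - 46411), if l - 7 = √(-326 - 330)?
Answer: I/(5*(-11341*I + 1016*√41)) ≈ -1.3269e-5 + 7.6115e-6*I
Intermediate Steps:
l = 7 + 4*I*√41 (l = 7 + √(-326 - 330) = 7 + √(-656) = 7 + 4*I*√41 ≈ 7.0 + 25.612*I)
Z(p) = 6 + 2*p*(-649 + p) (Z(p) = 6 + (p - 649)*(p + p) = 6 + (-649 + p)*(2*p) = 6 + 2*p*(-649 + p))
1/(Z(l) - 46411) = 1/((6 - 1298*(7 + 4*I*√41) + 2*(7 + 4*I*√41)²) - 46411) = 1/((6 + (-9086 - 5192*I*√41) + 2*(7 + 4*I*√41)²) - 46411) = 1/((-9080 + 2*(7 + 4*I*√41)² - 5192*I*√41) - 46411) = 1/(-55491 + 2*(7 + 4*I*√41)² - 5192*I*√41)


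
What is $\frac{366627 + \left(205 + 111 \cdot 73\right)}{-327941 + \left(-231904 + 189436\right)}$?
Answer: $- \frac{374935}{370409} \approx -1.0122$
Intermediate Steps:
$\frac{366627 + \left(205 + 111 \cdot 73\right)}{-327941 + \left(-231904 + 189436\right)} = \frac{366627 + \left(205 + 8103\right)}{-327941 - 42468} = \frac{366627 + 8308}{-370409} = 374935 \left(- \frac{1}{370409}\right) = - \frac{374935}{370409}$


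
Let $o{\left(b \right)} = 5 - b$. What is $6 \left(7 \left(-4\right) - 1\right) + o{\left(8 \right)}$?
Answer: $-177$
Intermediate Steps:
$6 \left(7 \left(-4\right) - 1\right) + o{\left(8 \right)} = 6 \left(7 \left(-4\right) - 1\right) + \left(5 - 8\right) = 6 \left(-28 - 1\right) + \left(5 - 8\right) = 6 \left(-29\right) - 3 = -174 - 3 = -177$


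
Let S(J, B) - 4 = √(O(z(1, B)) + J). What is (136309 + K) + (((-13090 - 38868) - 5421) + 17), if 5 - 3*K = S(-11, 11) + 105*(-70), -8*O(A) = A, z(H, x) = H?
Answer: 244192/3 - I*√178/12 ≈ 81397.0 - 1.1118*I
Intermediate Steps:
O(A) = -A/8
S(J, B) = 4 + √(-⅛ + J) (S(J, B) = 4 + √(-⅛*1 + J) = 4 + √(-⅛ + J))
K = 7351/3 - I*√178/12 (K = 5/3 - ((4 + √(-2 + 16*(-11))/4) + 105*(-70))/3 = 5/3 - ((4 + √(-2 - 176)/4) - 7350)/3 = 5/3 - ((4 + √(-178)/4) - 7350)/3 = 5/3 - ((4 + (I*√178)/4) - 7350)/3 = 5/3 - ((4 + I*√178/4) - 7350)/3 = 5/3 - (-7346 + I*√178/4)/3 = 5/3 + (7346/3 - I*√178/12) = 7351/3 - I*√178/12 ≈ 2450.3 - 1.1118*I)
(136309 + K) + (((-13090 - 38868) - 5421) + 17) = (136309 + (7351/3 - I*√178/12)) + (((-13090 - 38868) - 5421) + 17) = (416278/3 - I*√178/12) + ((-51958 - 5421) + 17) = (416278/3 - I*√178/12) + (-57379 + 17) = (416278/3 - I*√178/12) - 57362 = 244192/3 - I*√178/12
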